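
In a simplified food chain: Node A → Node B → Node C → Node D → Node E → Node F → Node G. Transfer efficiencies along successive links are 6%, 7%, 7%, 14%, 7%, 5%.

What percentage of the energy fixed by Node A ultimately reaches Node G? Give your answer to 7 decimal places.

0.0000144%

Product of link efficiencies: 0.06 × 0.07 × 0.07 × 0.14 × 0.07 × 0.05 = 0.00000014406
As a percentage: 0.00000014406 × 100 = 0.0000144%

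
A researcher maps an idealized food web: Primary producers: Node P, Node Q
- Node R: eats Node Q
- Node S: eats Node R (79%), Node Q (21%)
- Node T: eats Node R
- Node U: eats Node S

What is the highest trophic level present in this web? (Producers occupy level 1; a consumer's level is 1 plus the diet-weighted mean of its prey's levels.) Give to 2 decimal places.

Node R: 1 + 1 = 2
Node S: 1 + (0.79×2 + 0.21×1) = 2.79
Node T: 1 + 2 = 3
Node U: 1 + 2.79 = 3.79

3.79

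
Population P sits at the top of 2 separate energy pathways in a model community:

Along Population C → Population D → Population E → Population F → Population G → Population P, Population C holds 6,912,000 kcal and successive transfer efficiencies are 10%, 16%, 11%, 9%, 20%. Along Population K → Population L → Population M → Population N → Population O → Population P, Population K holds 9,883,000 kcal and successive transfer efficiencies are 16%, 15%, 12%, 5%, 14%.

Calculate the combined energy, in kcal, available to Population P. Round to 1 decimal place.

418.2 kcal

Via Population C: 6912000 × 0.1 × 0.16 × 0.11 × 0.09 × 0.2 = 218.97216 kcal
Via Population K: 9883000 × 0.16 × 0.15 × 0.12 × 0.05 × 0.14 = 199.24128 kcal
Total at Population P: 218.97216 + 199.24128 = 418.21344 kcal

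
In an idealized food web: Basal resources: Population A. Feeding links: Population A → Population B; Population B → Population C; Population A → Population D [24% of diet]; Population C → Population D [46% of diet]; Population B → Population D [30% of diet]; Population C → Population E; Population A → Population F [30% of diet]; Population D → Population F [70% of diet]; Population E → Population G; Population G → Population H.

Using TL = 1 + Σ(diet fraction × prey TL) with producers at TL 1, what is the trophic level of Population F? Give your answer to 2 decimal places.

3.55

Population B: 1 + 1 = 2
Population C: 1 + 2 = 3
Population D: 1 + (0.24×1 + 0.46×3 + 0.3×2) = 3.22
Population E: 1 + 3 = 4
Population F: 1 + (0.3×1 + 0.7×3.22) = 3.554
Population G: 1 + 4 = 5
Population H: 1 + 5 = 6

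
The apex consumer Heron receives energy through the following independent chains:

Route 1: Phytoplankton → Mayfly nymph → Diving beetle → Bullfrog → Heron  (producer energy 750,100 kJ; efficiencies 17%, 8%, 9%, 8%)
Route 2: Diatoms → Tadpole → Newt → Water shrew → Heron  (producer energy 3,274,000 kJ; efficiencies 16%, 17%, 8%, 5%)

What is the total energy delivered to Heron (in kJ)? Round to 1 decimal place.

Route 1: 750100 × 0.17 × 0.08 × 0.09 × 0.08 = 73.449792 kJ
Route 2: 3274000 × 0.16 × 0.17 × 0.08 × 0.05 = 356.2112 kJ
Total at Heron: 73.449792 + 356.2112 = 429.660992 kJ

429.7 kJ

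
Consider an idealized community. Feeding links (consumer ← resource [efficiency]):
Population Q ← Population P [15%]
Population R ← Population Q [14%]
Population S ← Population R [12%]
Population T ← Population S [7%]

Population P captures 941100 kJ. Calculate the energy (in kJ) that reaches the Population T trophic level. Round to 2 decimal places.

166.01 kJ

Population Q: 941100 × 0.15 = 141165 kJ
Population R: 141165 × 0.14 = 19763.1 kJ
Population S: 19763.1 × 0.12 = 2371.572 kJ
Population T: 2371.572 × 0.07 = 166.01004 kJ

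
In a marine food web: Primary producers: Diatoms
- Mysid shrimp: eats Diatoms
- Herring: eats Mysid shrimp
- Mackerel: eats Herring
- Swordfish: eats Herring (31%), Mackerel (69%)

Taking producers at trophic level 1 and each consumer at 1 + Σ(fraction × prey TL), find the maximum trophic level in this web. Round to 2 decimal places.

4.69

Mysid shrimp: 1 + 1 = 2
Herring: 1 + 2 = 3
Mackerel: 1 + 3 = 4
Swordfish: 1 + (0.31×3 + 0.69×4) = 4.69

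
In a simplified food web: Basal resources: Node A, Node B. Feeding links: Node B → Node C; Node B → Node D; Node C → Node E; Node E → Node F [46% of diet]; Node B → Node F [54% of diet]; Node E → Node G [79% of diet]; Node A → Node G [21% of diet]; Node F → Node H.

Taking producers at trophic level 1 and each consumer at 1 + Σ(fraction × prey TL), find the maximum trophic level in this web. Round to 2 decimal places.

3.92

Node C: 1 + 1 = 2
Node D: 1 + 1 = 2
Node E: 1 + 2 = 3
Node F: 1 + (0.46×3 + 0.54×1) = 2.92
Node G: 1 + (0.79×3 + 0.21×1) = 3.58
Node H: 1 + 2.92 = 3.92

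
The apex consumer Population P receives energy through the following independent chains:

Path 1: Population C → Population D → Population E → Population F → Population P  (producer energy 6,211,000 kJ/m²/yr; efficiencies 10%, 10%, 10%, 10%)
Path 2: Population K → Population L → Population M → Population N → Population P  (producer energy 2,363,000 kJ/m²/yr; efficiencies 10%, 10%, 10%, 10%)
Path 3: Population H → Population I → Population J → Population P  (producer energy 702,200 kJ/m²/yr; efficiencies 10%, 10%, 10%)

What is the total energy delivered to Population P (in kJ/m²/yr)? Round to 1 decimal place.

Path 1: 6211000 × 0.1 × 0.1 × 0.1 × 0.1 = 621.1 kJ/m²/yr
Path 2: 2363000 × 0.1 × 0.1 × 0.1 × 0.1 = 236.3 kJ/m²/yr
Path 3: 702200 × 0.1 × 0.1 × 0.1 = 702.2 kJ/m²/yr
Total at Population P: 621.1 + 236.3 + 702.2 = 1559.6 kJ/m²/yr

1559.6 kJ/m²/yr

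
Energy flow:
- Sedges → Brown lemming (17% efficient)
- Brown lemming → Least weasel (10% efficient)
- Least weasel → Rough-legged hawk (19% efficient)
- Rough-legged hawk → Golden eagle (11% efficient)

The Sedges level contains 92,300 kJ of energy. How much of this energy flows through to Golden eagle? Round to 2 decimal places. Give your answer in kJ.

32.79 kJ

Brown lemming: 92300 × 0.17 = 15691 kJ
Least weasel: 15691 × 0.1 = 1569.1 kJ
Rough-legged hawk: 1569.1 × 0.19 = 298.129 kJ
Golden eagle: 298.129 × 0.11 = 32.79419 kJ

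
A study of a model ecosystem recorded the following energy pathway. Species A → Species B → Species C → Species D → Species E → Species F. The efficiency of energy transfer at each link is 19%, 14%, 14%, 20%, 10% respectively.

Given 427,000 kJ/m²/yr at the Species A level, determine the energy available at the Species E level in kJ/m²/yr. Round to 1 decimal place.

318.0 kJ/m²/yr

Species B: 427000 × 0.19 = 81130 kJ/m²/yr
Species C: 81130 × 0.14 = 11358.2 kJ/m²/yr
Species D: 11358.2 × 0.14 = 1590.148 kJ/m²/yr
Species E: 1590.148 × 0.2 = 318.0296 kJ/m²/yr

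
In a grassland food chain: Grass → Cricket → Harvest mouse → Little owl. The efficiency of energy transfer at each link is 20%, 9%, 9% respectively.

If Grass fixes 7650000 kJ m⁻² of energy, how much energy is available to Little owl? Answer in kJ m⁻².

Cricket: 7650000 × 0.2 = 1530000 kJ m⁻²
Harvest mouse: 1530000 × 0.09 = 137700 kJ m⁻²
Little owl: 137700 × 0.09 = 12393 kJ m⁻²

12393 kJ m⁻²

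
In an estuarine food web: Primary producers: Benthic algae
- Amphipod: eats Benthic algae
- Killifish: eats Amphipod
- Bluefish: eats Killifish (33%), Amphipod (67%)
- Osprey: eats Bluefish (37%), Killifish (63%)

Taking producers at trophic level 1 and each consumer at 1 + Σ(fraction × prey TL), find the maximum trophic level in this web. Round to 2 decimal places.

4.12

Amphipod: 1 + 1 = 2
Killifish: 1 + 2 = 3
Bluefish: 1 + (0.33×3 + 0.67×2) = 3.33
Osprey: 1 + (0.37×3.33 + 0.63×3) = 4.1221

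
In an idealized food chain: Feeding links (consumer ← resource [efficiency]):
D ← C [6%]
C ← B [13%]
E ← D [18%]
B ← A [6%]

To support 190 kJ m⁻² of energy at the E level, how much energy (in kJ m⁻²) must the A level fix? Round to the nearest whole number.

Cumulative transfer efficiency: 0.06 × 0.13 × 0.06 × 0.18 = 0.00008424
A energy = 190 / 0.00008424 = 2255461 kJ m⁻²

2255461 kJ m⁻²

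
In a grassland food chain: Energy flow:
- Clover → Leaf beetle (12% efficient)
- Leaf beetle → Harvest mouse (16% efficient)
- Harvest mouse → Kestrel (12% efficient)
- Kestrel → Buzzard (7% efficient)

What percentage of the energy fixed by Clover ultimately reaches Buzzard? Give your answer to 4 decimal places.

0.0161%

Product of link efficiencies: 0.12 × 0.16 × 0.12 × 0.07 = 0.00016128
As a percentage: 0.00016128 × 100 = 0.0161%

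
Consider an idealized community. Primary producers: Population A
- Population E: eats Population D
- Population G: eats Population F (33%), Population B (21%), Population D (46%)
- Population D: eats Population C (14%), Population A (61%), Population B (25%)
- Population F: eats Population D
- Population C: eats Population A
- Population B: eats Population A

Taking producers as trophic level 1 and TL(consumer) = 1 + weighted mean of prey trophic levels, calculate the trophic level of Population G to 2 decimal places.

3.64

Population B: 1 + 1 = 2
Population C: 1 + 1 = 2
Population D: 1 + (0.14×2 + 0.61×1 + 0.25×2) = 2.39
Population E: 1 + 2.39 = 3.39
Population F: 1 + 2.39 = 3.39
Population G: 1 + (0.33×3.39 + 0.21×2 + 0.46×2.39) = 3.6381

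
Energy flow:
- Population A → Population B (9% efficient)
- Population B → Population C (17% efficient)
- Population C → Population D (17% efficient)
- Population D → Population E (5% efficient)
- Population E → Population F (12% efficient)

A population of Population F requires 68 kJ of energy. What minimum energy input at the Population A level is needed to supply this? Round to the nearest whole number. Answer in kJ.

4357298 kJ

Cumulative transfer efficiency: 0.09 × 0.17 × 0.17 × 0.05 × 0.12 = 0.000015606
Population A energy = 68 / 0.000015606 = 4357298 kJ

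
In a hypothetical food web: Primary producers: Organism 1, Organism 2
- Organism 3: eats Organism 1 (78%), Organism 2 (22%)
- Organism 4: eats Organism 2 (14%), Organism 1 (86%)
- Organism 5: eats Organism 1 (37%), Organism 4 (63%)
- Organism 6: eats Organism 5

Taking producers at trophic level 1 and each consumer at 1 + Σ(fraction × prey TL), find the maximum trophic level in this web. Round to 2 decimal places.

Organism 3: 1 + (0.78×1 + 0.22×1) = 2
Organism 4: 1 + (0.14×1 + 0.86×1) = 2
Organism 5: 1 + (0.37×1 + 0.63×2) = 2.63
Organism 6: 1 + 2.63 = 3.63

3.63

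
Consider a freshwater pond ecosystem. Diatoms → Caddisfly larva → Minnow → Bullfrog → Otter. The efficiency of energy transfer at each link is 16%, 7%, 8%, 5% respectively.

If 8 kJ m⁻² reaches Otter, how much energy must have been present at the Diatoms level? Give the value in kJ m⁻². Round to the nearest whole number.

Cumulative transfer efficiency: 0.16 × 0.07 × 0.08 × 0.05 = 0.0000448
Diatoms energy = 8 / 0.0000448 = 178571 kJ m⁻²

178571 kJ m⁻²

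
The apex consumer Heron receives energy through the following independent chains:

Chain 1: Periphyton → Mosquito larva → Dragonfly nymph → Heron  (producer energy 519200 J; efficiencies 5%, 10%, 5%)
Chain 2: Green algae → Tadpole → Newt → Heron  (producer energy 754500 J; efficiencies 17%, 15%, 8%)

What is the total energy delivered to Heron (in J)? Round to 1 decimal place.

1669.0 J

Chain 1: 519200 × 0.05 × 0.1 × 0.05 = 129.8 J
Chain 2: 754500 × 0.17 × 0.15 × 0.08 = 1539.18 J
Total at Heron: 129.8 + 1539.18 = 1668.98 J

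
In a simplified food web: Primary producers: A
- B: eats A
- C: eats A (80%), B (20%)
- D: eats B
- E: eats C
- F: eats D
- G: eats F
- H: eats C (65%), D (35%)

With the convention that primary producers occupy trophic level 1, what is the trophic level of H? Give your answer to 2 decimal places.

3.48

B: 1 + 1 = 2
C: 1 + (0.8×1 + 0.2×2) = 2.2
D: 1 + 2 = 3
E: 1 + 2.2 = 3.2
F: 1 + 3 = 4
G: 1 + 4 = 5
H: 1 + (0.65×2.2 + 0.35×3) = 3.48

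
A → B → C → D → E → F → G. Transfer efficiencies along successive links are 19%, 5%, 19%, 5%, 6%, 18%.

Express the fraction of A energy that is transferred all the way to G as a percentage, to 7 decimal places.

0.0000975%

Product of link efficiencies: 0.19 × 0.05 × 0.19 × 0.05 × 0.06 × 0.18 = 0.0000009747
As a percentage: 0.0000009747 × 100 = 0.0000975%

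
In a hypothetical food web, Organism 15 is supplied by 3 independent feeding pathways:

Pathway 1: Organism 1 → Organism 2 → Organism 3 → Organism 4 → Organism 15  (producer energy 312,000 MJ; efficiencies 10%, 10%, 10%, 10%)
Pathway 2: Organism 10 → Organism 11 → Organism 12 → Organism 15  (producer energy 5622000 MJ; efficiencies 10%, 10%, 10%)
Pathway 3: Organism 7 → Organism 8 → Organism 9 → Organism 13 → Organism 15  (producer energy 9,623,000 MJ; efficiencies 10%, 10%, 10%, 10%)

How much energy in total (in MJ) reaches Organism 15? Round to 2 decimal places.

6615.50 MJ

Pathway 1: 312000 × 0.1 × 0.1 × 0.1 × 0.1 = 31.2 MJ
Pathway 2: 5622000 × 0.1 × 0.1 × 0.1 = 5622 MJ
Pathway 3: 9623000 × 0.1 × 0.1 × 0.1 × 0.1 = 962.3 MJ
Total at Organism 15: 31.2 + 5622 + 962.3 = 6615.5 MJ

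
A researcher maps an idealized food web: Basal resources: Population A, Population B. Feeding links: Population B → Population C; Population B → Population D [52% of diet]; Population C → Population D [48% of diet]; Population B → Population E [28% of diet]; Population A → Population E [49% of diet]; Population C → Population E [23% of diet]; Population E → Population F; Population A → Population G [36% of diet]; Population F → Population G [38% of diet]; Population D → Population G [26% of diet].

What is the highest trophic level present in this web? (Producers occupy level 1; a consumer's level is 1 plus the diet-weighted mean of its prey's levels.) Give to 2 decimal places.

Population C: 1 + 1 = 2
Population D: 1 + (0.52×1 + 0.48×2) = 2.48
Population E: 1 + (0.28×1 + 0.49×1 + 0.23×2) = 2.23
Population F: 1 + 2.23 = 3.23
Population G: 1 + (0.36×1 + 0.38×3.23 + 0.26×2.48) = 3.2322

3.23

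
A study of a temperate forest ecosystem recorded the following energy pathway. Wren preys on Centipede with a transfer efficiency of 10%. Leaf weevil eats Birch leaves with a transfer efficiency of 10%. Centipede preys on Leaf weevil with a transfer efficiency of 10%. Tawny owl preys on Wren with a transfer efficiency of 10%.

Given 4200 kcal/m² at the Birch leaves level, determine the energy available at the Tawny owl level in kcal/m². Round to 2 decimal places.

0.42 kcal/m²

Leaf weevil: 4200 × 0.1 = 420 kcal/m²
Centipede: 420 × 0.1 = 42 kcal/m²
Wren: 42 × 0.1 = 4.2 kcal/m²
Tawny owl: 4.2 × 0.1 = 0.42 kcal/m²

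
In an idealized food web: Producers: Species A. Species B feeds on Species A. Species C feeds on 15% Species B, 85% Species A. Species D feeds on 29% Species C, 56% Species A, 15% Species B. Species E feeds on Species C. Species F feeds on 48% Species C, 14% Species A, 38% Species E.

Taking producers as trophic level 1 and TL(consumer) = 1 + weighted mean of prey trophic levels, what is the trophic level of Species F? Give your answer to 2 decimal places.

3.37

Species B: 1 + 1 = 2
Species C: 1 + (0.15×2 + 0.85×1) = 2.15
Species D: 1 + (0.29×2.15 + 0.56×1 + 0.15×2) = 2.4835
Species E: 1 + 2.15 = 3.15
Species F: 1 + (0.48×2.15 + 0.14×1 + 0.38×3.15) = 3.369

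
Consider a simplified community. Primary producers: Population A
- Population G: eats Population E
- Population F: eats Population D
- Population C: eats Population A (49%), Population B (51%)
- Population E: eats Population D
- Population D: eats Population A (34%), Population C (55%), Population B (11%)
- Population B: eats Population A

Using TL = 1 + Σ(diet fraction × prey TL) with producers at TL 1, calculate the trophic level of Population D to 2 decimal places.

Population B: 1 + 1 = 2
Population C: 1 + (0.49×1 + 0.51×2) = 2.51
Population D: 1 + (0.34×1 + 0.55×2.51 + 0.11×2) = 2.9405
Population E: 1 + 2.9405 = 3.9405
Population F: 1 + 2.9405 = 3.9405
Population G: 1 + 3.9405 = 4.9405

2.94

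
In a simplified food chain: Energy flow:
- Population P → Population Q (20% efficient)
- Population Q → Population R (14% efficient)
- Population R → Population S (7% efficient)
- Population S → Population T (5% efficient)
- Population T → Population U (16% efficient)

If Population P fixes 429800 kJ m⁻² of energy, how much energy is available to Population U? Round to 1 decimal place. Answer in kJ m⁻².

6.7 kJ m⁻²

Population Q: 429800 × 0.2 = 85960 kJ m⁻²
Population R: 85960 × 0.14 = 12034.4 kJ m⁻²
Population S: 12034.4 × 0.07 = 842.408 kJ m⁻²
Population T: 842.408 × 0.05 = 42.1204 kJ m⁻²
Population U: 42.1204 × 0.16 = 6.739264 kJ m⁻²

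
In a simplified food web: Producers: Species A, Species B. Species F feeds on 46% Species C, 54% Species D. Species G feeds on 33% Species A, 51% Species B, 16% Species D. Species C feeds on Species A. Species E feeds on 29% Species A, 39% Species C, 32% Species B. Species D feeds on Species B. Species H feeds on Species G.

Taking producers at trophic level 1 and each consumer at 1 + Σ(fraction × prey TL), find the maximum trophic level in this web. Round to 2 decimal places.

Species C: 1 + 1 = 2
Species D: 1 + 1 = 2
Species E: 1 + (0.29×1 + 0.39×2 + 0.32×1) = 2.39
Species F: 1 + (0.46×2 + 0.54×2) = 3
Species G: 1 + (0.33×1 + 0.51×1 + 0.16×2) = 2.16
Species H: 1 + 2.16 = 3.16

3.16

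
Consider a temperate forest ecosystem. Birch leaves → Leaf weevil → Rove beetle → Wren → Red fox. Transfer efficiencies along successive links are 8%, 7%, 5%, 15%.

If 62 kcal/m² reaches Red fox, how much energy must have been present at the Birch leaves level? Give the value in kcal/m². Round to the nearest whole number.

Cumulative transfer efficiency: 0.08 × 0.07 × 0.05 × 0.15 = 0.000042
Birch leaves energy = 62 / 0.000042 = 1476190 kcal/m²

1476190 kcal/m²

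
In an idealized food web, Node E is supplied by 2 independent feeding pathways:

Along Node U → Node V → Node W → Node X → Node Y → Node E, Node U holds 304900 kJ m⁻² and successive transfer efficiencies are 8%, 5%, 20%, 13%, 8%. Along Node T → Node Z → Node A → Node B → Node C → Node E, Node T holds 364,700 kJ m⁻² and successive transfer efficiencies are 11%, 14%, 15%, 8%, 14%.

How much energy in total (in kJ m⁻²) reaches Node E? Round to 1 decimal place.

12.0 kJ m⁻²

Via Node U: 304900 × 0.08 × 0.05 × 0.2 × 0.13 × 0.08 = 2.536768 kJ m⁻²
Via Node T: 364700 × 0.11 × 0.14 × 0.15 × 0.08 × 0.14 = 9.4355184 kJ m⁻²
Total at Node E: 2.536768 + 9.4355184 = 11.9722864 kJ m⁻²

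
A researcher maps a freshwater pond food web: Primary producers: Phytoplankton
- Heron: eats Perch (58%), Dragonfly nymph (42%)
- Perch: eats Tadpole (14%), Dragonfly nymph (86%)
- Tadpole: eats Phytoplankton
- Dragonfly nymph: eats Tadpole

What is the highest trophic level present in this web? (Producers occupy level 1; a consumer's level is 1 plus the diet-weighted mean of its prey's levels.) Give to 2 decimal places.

4.50

Tadpole: 1 + 1 = 2
Dragonfly nymph: 1 + 2 = 3
Perch: 1 + (0.14×2 + 0.86×3) = 3.86
Heron: 1 + (0.58×3.86 + 0.42×3) = 4.4988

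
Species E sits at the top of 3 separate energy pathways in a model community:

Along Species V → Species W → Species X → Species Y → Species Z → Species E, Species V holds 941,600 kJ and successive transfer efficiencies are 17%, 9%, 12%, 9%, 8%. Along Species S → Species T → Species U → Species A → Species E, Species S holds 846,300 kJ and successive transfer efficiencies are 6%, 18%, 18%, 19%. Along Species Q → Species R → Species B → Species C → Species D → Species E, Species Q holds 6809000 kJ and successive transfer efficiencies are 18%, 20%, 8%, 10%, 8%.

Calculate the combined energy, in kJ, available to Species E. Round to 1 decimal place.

481.9 kJ

Via Species V: 941600 × 0.17 × 0.09 × 0.12 × 0.09 × 0.08 = 12.44719872 kJ
Via Species S: 846300 × 0.06 × 0.18 × 0.18 × 0.19 = 312.589368 kJ
Via Species Q: 6809000 × 0.18 × 0.2 × 0.08 × 0.1 × 0.08 = 156.87936 kJ
Total at Species E: 12.44719872 + 312.589368 + 156.87936 = 481.91592672 kJ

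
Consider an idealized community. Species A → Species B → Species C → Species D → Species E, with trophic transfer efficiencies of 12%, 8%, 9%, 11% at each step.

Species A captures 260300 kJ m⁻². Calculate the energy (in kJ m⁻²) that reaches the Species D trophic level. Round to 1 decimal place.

Species B: 260300 × 0.12 = 31236 kJ m⁻²
Species C: 31236 × 0.08 = 2498.88 kJ m⁻²
Species D: 2498.88 × 0.09 = 224.8992 kJ m⁻²

224.9 kJ m⁻²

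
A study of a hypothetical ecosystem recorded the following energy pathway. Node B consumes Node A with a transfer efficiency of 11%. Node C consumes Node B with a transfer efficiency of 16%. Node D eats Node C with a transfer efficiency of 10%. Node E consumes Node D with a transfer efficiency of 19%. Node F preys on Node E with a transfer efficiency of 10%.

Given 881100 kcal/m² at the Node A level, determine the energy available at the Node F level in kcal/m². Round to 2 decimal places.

29.46 kcal/m²

Node B: 881100 × 0.11 = 96921 kcal/m²
Node C: 96921 × 0.16 = 15507.36 kcal/m²
Node D: 15507.36 × 0.1 = 1550.736 kcal/m²
Node E: 1550.736 × 0.19 = 294.63984 kcal/m²
Node F: 294.63984 × 0.1 = 29.463984 kcal/m²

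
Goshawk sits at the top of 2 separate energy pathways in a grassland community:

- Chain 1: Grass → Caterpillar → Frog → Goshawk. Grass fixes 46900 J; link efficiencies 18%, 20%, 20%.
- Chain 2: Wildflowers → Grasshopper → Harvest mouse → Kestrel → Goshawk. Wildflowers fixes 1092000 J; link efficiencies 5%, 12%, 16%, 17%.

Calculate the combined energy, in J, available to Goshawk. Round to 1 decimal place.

515.9 J

Chain 1: 46900 × 0.18 × 0.2 × 0.2 = 337.68 J
Chain 2: 1092000 × 0.05 × 0.12 × 0.16 × 0.17 = 178.2144 J
Total at Goshawk: 337.68 + 178.2144 = 515.8944 J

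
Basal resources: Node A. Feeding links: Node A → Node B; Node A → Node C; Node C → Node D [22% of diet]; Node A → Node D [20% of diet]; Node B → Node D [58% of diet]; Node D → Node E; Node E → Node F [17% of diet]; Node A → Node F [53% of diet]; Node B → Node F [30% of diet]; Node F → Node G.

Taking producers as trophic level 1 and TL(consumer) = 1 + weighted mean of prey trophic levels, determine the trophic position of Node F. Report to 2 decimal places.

2.78

Node B: 1 + 1 = 2
Node C: 1 + 1 = 2
Node D: 1 + (0.22×2 + 0.2×1 + 0.58×2) = 2.8
Node E: 1 + 2.8 = 3.8
Node F: 1 + (0.17×3.8 + 0.53×1 + 0.3×2) = 2.776
Node G: 1 + 2.776 = 3.776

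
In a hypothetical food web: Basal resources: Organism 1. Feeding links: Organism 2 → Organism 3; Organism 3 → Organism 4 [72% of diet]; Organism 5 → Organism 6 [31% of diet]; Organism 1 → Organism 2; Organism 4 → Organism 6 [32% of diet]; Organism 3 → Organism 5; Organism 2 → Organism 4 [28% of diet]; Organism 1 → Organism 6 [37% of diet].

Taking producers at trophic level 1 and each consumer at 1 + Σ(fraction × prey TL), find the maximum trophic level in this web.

4

Organism 2: 1 + 1 = 2
Organism 3: 1 + 2 = 3
Organism 4: 1 + (0.72×3 + 0.28×2) = 3.72
Organism 5: 1 + 3 = 4
Organism 6: 1 + (0.32×3.72 + 0.31×4 + 0.37×1) = 3.8004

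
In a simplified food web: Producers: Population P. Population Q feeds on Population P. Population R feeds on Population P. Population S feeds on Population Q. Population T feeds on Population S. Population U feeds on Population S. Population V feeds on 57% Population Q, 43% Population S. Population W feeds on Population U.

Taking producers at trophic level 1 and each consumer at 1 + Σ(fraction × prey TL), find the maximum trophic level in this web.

5

Population Q: 1 + 1 = 2
Population R: 1 + 1 = 2
Population S: 1 + 2 = 3
Population T: 1 + 3 = 4
Population U: 1 + 3 = 4
Population V: 1 + (0.57×2 + 0.43×3) = 3.43
Population W: 1 + 4 = 5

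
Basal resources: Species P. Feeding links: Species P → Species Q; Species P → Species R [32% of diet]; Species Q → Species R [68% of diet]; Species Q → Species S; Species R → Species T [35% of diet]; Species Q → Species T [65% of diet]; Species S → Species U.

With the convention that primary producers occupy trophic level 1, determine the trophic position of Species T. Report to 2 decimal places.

Species Q: 1 + 1 = 2
Species R: 1 + (0.32×1 + 0.68×2) = 2.68
Species S: 1 + 2 = 3
Species T: 1 + (0.35×2.68 + 0.65×2) = 3.238
Species U: 1 + 3 = 4

3.24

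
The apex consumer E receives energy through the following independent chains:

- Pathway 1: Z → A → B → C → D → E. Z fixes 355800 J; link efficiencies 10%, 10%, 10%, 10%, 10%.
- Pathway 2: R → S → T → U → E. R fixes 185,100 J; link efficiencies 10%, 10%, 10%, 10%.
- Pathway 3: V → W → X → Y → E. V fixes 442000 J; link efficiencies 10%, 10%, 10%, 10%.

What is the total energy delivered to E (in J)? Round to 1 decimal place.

Pathway 1: 355800 × 0.1 × 0.1 × 0.1 × 0.1 × 0.1 = 3.558 J
Pathway 2: 185100 × 0.1 × 0.1 × 0.1 × 0.1 = 18.51 J
Pathway 3: 442000 × 0.1 × 0.1 × 0.1 × 0.1 = 44.2 J
Total at E: 3.558 + 18.51 + 44.2 = 66.268 J

66.3 J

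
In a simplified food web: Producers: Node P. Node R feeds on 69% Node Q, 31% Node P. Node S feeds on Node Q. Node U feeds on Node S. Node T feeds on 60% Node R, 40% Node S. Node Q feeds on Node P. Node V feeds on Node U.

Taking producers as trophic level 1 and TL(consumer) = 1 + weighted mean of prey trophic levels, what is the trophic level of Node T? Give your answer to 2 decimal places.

Node Q: 1 + 1 = 2
Node R: 1 + (0.69×2 + 0.31×1) = 2.69
Node S: 1 + 2 = 3
Node T: 1 + (0.6×2.69 + 0.4×3) = 3.814
Node U: 1 + 3 = 4
Node V: 1 + 4 = 5

3.81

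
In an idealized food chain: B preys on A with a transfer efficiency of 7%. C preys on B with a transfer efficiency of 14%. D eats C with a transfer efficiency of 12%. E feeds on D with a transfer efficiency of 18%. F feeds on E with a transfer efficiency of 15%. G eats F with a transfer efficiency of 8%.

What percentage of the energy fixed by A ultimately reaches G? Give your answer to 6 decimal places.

0.000254%

Product of link efficiencies: 0.07 × 0.14 × 0.12 × 0.18 × 0.15 × 0.08 = 0.00000254016
As a percentage: 0.00000254016 × 100 = 0.000254%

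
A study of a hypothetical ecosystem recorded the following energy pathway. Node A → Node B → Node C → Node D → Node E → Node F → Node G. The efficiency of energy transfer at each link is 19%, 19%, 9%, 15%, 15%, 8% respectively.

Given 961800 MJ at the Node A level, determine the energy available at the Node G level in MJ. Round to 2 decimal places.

5.62 MJ

Node B: 961800 × 0.19 = 182742 MJ
Node C: 182742 × 0.19 = 34720.98 MJ
Node D: 34720.98 × 0.09 = 3124.8882 MJ
Node E: 3124.8882 × 0.15 = 468.73323 MJ
Node F: 468.73323 × 0.15 = 70.3099845 MJ
Node G: 70.3099845 × 0.08 = 5.62479876 MJ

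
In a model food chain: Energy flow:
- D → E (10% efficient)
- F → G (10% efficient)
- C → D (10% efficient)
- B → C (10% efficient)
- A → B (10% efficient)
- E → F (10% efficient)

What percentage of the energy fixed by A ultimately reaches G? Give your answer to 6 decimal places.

0.000100%

Product of link efficiencies: 0.1 × 0.1 × 0.1 × 0.1 × 0.1 × 0.1 = 0.000001
As a percentage: 0.000001 × 100 = 0.000100%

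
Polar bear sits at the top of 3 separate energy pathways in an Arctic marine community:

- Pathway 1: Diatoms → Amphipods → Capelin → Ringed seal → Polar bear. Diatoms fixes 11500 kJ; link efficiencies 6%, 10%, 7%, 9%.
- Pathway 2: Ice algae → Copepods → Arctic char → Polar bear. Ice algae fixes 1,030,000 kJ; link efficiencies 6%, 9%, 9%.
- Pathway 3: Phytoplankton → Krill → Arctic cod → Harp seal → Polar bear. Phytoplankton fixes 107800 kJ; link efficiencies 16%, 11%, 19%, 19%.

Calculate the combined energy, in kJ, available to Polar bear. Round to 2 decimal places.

Pathway 1: 11500 × 0.06 × 0.1 × 0.07 × 0.09 = 0.4347 kJ
Pathway 2: 1030000 × 0.06 × 0.09 × 0.09 = 500.58 kJ
Pathway 3: 107800 × 0.16 × 0.11 × 0.19 × 0.19 = 68.491808 kJ
Total at Polar bear: 0.4347 + 500.58 + 68.491808 = 569.506508 kJ

569.51 kJ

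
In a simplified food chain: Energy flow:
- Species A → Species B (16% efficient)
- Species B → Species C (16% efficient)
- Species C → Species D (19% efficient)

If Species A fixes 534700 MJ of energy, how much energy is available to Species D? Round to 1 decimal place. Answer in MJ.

2600.8 MJ

Species B: 534700 × 0.16 = 85552 MJ
Species C: 85552 × 0.16 = 13688.32 MJ
Species D: 13688.32 × 0.19 = 2600.7808 MJ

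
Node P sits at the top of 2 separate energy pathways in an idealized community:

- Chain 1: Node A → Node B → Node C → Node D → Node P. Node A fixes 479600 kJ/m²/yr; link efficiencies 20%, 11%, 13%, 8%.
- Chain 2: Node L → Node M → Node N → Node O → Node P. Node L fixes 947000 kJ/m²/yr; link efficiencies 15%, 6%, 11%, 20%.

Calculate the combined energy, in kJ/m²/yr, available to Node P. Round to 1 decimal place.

Chain 1: 479600 × 0.2 × 0.11 × 0.13 × 0.08 = 109.73248 kJ/m²/yr
Chain 2: 947000 × 0.15 × 0.06 × 0.11 × 0.2 = 187.506 kJ/m²/yr
Total at Node P: 109.73248 + 187.506 = 297.23848 kJ/m²/yr

297.2 kJ/m²/yr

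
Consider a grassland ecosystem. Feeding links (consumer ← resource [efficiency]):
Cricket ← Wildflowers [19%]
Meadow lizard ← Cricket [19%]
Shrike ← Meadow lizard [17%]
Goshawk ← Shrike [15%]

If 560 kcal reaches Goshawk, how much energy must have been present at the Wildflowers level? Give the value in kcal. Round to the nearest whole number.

608332 kcal

Cumulative transfer efficiency: 0.19 × 0.19 × 0.17 × 0.15 = 0.00092055
Wildflowers energy = 560 / 0.00092055 = 608332 kcal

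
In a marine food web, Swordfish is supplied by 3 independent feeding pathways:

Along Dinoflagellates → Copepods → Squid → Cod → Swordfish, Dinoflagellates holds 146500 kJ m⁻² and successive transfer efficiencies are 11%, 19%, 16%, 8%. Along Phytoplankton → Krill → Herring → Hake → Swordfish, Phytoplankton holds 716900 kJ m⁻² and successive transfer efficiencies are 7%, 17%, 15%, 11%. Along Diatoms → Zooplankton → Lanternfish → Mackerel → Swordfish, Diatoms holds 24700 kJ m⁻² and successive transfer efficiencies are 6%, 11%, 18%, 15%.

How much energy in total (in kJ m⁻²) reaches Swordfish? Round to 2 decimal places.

184.36 kJ m⁻²

Via Dinoflagellates: 146500 × 0.11 × 0.19 × 0.16 × 0.08 = 39.19168 kJ m⁻²
Via Phytoplankton: 716900 × 0.07 × 0.17 × 0.15 × 0.11 = 140.763315 kJ m⁻²
Via Diatoms: 24700 × 0.06 × 0.11 × 0.18 × 0.15 = 4.40154 kJ m⁻²
Total at Swordfish: 39.19168 + 140.763315 + 4.40154 = 184.356535 kJ m⁻²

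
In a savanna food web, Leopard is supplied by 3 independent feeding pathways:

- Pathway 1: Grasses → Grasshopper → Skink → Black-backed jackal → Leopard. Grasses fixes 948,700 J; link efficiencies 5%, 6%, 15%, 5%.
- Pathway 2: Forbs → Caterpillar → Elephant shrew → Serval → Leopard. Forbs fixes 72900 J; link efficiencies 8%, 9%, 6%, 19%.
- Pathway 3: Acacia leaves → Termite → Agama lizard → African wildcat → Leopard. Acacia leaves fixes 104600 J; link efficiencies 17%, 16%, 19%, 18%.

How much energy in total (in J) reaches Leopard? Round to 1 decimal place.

124.6 J

Pathway 1: 948700 × 0.05 × 0.06 × 0.15 × 0.05 = 21.34575 J
Pathway 2: 72900 × 0.08 × 0.09 × 0.06 × 0.19 = 5.983632 J
Pathway 3: 104600 × 0.17 × 0.16 × 0.19 × 0.18 = 97.303104 J
Total at Leopard: 21.34575 + 5.983632 + 97.303104 = 124.632486 J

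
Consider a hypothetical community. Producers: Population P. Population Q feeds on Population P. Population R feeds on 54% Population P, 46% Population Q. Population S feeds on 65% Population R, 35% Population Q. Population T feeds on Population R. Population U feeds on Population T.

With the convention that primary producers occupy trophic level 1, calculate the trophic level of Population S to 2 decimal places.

3.30

Population Q: 1 + 1 = 2
Population R: 1 + (0.54×1 + 0.46×2) = 2.46
Population S: 1 + (0.65×2.46 + 0.35×2) = 3.299
Population T: 1 + 2.46 = 3.46
Population U: 1 + 3.46 = 4.46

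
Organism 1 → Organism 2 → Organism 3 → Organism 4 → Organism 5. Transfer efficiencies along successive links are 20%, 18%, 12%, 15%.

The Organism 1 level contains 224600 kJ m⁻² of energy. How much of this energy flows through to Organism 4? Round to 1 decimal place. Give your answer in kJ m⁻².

970.3 kJ m⁻²

Organism 2: 224600 × 0.2 = 44920 kJ m⁻²
Organism 3: 44920 × 0.18 = 8085.6 kJ m⁻²
Organism 4: 8085.6 × 0.12 = 970.272 kJ m⁻²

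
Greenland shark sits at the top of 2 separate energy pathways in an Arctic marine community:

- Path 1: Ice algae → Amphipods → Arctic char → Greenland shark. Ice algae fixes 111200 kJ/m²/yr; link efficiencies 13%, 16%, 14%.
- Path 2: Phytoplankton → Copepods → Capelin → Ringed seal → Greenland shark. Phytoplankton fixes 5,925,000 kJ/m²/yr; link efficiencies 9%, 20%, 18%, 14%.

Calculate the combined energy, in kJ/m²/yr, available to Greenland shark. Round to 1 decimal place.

3011.4 kJ/m²/yr

Path 1: 111200 × 0.13 × 0.16 × 0.14 = 323.8144 kJ/m²/yr
Path 2: 5925000 × 0.09 × 0.2 × 0.18 × 0.14 = 2687.58 kJ/m²/yr
Total at Greenland shark: 323.8144 + 2687.58 = 3011.3944 kJ/m²/yr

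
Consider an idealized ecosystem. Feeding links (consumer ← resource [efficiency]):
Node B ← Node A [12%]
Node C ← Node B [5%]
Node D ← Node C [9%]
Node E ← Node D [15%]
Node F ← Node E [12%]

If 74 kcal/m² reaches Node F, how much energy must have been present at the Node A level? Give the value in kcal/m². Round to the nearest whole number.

Cumulative transfer efficiency: 0.12 × 0.05 × 0.09 × 0.15 × 0.12 = 0.00000972
Node A energy = 74 / 0.00000972 = 7613169 kcal/m²

7613169 kcal/m²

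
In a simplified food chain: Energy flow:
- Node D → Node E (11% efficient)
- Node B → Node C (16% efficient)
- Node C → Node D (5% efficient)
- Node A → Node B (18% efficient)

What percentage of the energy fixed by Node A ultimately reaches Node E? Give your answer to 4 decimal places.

Product of link efficiencies: 0.18 × 0.16 × 0.05 × 0.11 = 0.0001584
As a percentage: 0.0001584 × 100 = 0.0158%

0.0158%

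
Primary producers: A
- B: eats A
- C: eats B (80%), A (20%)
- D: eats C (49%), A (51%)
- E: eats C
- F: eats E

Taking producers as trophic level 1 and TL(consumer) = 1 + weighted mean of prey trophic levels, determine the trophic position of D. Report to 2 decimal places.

B: 1 + 1 = 2
C: 1 + (0.8×2 + 0.2×1) = 2.8
D: 1 + (0.49×2.8 + 0.51×1) = 2.882
E: 1 + 2.8 = 3.8
F: 1 + 3.8 = 4.8

2.88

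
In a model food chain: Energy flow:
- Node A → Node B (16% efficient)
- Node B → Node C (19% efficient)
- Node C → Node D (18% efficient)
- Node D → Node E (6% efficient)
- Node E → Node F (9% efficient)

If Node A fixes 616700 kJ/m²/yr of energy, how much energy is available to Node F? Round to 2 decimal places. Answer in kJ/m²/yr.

18.22 kJ/m²/yr

Node B: 616700 × 0.16 = 98672 kJ/m²/yr
Node C: 98672 × 0.19 = 18747.68 kJ/m²/yr
Node D: 18747.68 × 0.18 = 3374.5824 kJ/m²/yr
Node E: 3374.5824 × 0.06 = 202.474944 kJ/m²/yr
Node F: 202.474944 × 0.09 = 18.22274496 kJ/m²/yr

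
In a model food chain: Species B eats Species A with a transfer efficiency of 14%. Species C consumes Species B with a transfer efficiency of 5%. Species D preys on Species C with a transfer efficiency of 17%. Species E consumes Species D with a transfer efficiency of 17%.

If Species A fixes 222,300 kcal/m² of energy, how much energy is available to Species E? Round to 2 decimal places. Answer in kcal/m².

Species B: 222300 × 0.14 = 31122 kcal/m²
Species C: 31122 × 0.05 = 1556.1 kcal/m²
Species D: 1556.1 × 0.17 = 264.537 kcal/m²
Species E: 264.537 × 0.17 = 44.97129 kcal/m²

44.97 kcal/m²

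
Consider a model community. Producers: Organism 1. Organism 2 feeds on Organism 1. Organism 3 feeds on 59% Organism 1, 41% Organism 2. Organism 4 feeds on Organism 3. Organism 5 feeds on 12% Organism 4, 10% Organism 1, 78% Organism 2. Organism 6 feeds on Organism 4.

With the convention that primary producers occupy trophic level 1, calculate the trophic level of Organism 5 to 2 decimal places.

3.07

Organism 2: 1 + 1 = 2
Organism 3: 1 + (0.59×1 + 0.41×2) = 2.41
Organism 4: 1 + 2.41 = 3.41
Organism 5: 1 + (0.12×3.41 + 0.1×1 + 0.78×2) = 3.0692
Organism 6: 1 + 3.41 = 4.41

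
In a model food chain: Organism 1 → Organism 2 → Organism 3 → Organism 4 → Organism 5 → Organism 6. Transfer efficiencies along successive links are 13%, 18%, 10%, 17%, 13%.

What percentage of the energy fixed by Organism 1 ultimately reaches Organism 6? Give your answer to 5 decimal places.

0.00517%

Product of link efficiencies: 0.13 × 0.18 × 0.1 × 0.17 × 0.13 = 0.000051714
As a percentage: 0.000051714 × 100 = 0.00517%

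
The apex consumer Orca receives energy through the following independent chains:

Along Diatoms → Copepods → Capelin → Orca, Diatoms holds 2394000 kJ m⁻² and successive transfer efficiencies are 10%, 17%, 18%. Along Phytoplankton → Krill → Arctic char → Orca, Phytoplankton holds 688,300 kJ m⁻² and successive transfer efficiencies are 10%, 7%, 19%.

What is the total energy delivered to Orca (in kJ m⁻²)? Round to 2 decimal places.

Via Diatoms: 2394000 × 0.1 × 0.17 × 0.18 = 7325.64 kJ m⁻²
Via Phytoplankton: 688300 × 0.1 × 0.07 × 0.19 = 915.439 kJ m⁻²
Total at Orca: 7325.64 + 915.439 = 8241.079 kJ m⁻²

8241.08 kJ m⁻²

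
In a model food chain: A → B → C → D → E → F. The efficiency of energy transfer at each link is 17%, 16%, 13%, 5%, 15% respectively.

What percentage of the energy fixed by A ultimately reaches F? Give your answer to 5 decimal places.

Product of link efficiencies: 0.17 × 0.16 × 0.13 × 0.05 × 0.15 = 0.00002652
As a percentage: 0.00002652 × 100 = 0.00265%

0.00265%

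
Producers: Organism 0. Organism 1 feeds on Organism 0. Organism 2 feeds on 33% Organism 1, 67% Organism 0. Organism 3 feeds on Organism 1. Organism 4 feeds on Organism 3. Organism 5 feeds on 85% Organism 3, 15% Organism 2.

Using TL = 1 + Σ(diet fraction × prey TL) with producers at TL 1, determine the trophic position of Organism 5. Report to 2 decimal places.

Organism 1: 1 + 1 = 2
Organism 2: 1 + (0.33×2 + 0.67×1) = 2.33
Organism 3: 1 + 2 = 3
Organism 4: 1 + 3 = 4
Organism 5: 1 + (0.85×3 + 0.15×2.33) = 3.8995

3.90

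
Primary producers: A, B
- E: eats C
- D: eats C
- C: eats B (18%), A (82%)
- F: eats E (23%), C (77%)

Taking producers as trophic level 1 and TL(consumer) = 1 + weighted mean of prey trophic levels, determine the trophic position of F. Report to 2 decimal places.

3.23

C: 1 + (0.18×1 + 0.82×1) = 2
D: 1 + 2 = 3
E: 1 + 2 = 3
F: 1 + (0.23×3 + 0.77×2) = 3.23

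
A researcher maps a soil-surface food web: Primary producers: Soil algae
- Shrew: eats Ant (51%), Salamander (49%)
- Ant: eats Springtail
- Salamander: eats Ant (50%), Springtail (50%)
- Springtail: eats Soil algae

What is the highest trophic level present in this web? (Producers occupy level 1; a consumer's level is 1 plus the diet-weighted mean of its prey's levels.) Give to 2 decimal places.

4.25

Springtail: 1 + 1 = 2
Ant: 1 + 2 = 3
Salamander: 1 + (0.5×3 + 0.5×2) = 3.5
Shrew: 1 + (0.51×3 + 0.49×3.5) = 4.245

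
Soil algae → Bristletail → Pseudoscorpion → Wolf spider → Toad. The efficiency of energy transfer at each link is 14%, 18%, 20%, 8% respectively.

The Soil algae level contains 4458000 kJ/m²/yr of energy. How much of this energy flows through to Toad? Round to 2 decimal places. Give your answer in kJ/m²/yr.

1797.47 kJ/m²/yr

Bristletail: 4458000 × 0.14 = 624120 kJ/m²/yr
Pseudoscorpion: 624120 × 0.18 = 112341.6 kJ/m²/yr
Wolf spider: 112341.6 × 0.2 = 22468.32 kJ/m²/yr
Toad: 22468.32 × 0.08 = 1797.4656 kJ/m²/yr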